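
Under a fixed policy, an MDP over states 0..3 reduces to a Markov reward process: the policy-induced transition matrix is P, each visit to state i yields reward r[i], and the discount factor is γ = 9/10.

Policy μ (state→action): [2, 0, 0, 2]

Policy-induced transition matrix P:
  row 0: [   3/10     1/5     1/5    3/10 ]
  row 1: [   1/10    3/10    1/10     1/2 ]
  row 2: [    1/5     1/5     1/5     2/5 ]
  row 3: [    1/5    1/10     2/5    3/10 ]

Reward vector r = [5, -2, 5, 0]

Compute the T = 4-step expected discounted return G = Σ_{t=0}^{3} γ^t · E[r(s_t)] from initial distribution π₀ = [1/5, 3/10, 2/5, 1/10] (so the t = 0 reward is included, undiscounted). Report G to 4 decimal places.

t=0: π = [0.2000, 0.3000, 0.4000, 0.1000], E[r] = 2.4000, γ^t·E[r] = 2.400000, running G = 2.400000
t=1: π = [0.1900, 0.2200, 0.1900, 0.4000], E[r] = 1.4600, γ^t·E[r] = 1.314000, running G = 3.714000
t=2: π = [0.1970, 0.1820, 0.2580, 0.3630], E[r] = 1.9110, γ^t·E[r] = 1.547910, running G = 5.261910
t=3: π = [0.2015, 0.1819, 0.2544, 0.3622], E[r] = 1.9157, γ^t·E[r] = 1.396545, running G = 6.658455

G = 6.6585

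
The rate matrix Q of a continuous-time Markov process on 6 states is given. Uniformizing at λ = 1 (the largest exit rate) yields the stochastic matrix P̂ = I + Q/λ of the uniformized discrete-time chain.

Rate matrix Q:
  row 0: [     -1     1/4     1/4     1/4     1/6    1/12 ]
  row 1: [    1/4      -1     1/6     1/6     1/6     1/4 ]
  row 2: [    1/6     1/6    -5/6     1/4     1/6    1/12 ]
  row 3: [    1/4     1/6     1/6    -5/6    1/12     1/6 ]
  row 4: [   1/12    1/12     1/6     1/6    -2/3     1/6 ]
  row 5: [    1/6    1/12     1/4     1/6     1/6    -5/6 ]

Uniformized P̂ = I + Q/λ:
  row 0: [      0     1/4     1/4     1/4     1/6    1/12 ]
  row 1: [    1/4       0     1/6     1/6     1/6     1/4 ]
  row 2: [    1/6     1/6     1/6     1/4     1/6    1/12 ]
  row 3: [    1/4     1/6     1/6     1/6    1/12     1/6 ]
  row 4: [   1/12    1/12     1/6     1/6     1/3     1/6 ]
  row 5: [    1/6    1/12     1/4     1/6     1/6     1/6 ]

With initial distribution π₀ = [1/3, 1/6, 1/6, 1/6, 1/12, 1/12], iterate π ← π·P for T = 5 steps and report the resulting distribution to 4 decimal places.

π = [0.1532, 0.1304, 0.1919, 0.1954, 0.1804, 0.1487]

t=0: π = [0.3333, 0.1667, 0.1667, 0.1667, 0.0833, 0.0833]
t=1: π = [0.1319, 0.1528, 0.2014, 0.2083, 0.1667, 0.1389]
t=2: π = [0.1609, 0.1267, 0.1892, 0.1944, 0.1771, 0.1516]
t=3: π = [0.1519, 0.1316, 0.1927, 0.1958, 0.1800, 0.1481]
t=4: π = [0.1536, 0.1301, 0.1917, 0.1954, 0.1803, 0.1489]
t=5: π = [0.1532, 0.1304, 0.1919, 0.1954, 0.1804, 0.1487]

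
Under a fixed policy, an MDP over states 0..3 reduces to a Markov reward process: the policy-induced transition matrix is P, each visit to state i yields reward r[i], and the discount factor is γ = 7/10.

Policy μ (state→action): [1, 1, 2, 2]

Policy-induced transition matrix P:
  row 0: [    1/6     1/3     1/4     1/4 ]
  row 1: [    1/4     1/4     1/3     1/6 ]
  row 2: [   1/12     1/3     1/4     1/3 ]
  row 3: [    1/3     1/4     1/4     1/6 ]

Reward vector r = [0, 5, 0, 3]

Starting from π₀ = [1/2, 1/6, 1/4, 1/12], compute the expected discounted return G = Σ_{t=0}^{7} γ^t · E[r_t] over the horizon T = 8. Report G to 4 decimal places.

G = 5.7710

t=0: π = [0.5000, 0.1667, 0.2500, 0.0833], E[r] = 1.0833, γ^t·E[r] = 1.083333, running G = 1.083333
t=1: π = [0.1736, 0.3125, 0.2639, 0.2500], E[r] = 2.3125, γ^t·E[r] = 1.618750, running G = 2.702083
t=2: π = [0.2124, 0.2865, 0.2760, 0.2251], E[r] = 2.1076, γ^t·E[r] = 1.032743, running G = 3.734826
t=3: π = [0.2051, 0.2907, 0.2739, 0.2304], E[r] = 2.1446, γ^t·E[r] = 0.735607, running G = 4.470434
t=4: π = [0.2065, 0.2899, 0.2742, 0.2294], E[r] = 2.1378, γ^t·E[r] = 0.513274, running G = 4.983708
t=5: π = [0.2062, 0.2901, 0.2742, 0.2296], E[r] = 2.1390, γ^t·E[r] = 0.359504, running G = 5.343212
t=6: π = [0.2063, 0.2900, 0.2742, 0.2295], E[r] = 2.1388, γ^t·E[r] = 0.251626, running G = 5.594838
t=7: π = [0.2062, 0.2900, 0.2742, 0.2295], E[r] = 2.1388, γ^t·E[r] = 0.176142, running G = 5.770980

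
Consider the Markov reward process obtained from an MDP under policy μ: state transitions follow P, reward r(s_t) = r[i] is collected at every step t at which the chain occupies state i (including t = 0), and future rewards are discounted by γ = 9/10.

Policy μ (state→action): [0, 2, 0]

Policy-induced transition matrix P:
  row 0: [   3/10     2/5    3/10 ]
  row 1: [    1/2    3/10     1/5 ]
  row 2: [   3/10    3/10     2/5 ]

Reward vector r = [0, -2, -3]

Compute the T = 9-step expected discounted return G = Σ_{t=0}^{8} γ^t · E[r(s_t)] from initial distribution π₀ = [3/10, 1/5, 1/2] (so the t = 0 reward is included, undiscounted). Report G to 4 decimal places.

t=0: π = [0.3000, 0.2000, 0.5000], E[r] = -1.9000, γ^t·E[r] = -1.900000, running G = -1.900000
t=1: π = [0.3400, 0.3300, 0.3300], E[r] = -1.6500, γ^t·E[r] = -1.485000, running G = -3.385000
t=2: π = [0.3660, 0.3340, 0.3000], E[r] = -1.5680, γ^t·E[r] = -1.270080, running G = -4.655080
t=3: π = [0.3668, 0.3366, 0.2966], E[r] = -1.5630, γ^t·E[r] = -1.139427, running G = -5.794507
t=4: π = [0.3673, 0.3367, 0.2960], E[r] = -1.5614, γ^t·E[r] = -1.024408, running G = -6.818915
t=5: π = [0.3673, 0.3367, 0.2959], E[r] = -1.5613, γ^t·E[r] = -0.921908, running G = -7.740824
t=6: π = [0.3673, 0.3367, 0.2959], E[r] = -1.5612, γ^t·E[r] = -0.829700, running G = -8.570524
t=7: π = [0.3673, 0.3367, 0.2959], E[r] = -1.5612, γ^t·E[r] = -0.746729, running G = -9.317253
t=8: π = [0.3673, 0.3367, 0.2959], E[r] = -1.5612, γ^t·E[r] = -0.672056, running G = -9.989309

G = -9.9893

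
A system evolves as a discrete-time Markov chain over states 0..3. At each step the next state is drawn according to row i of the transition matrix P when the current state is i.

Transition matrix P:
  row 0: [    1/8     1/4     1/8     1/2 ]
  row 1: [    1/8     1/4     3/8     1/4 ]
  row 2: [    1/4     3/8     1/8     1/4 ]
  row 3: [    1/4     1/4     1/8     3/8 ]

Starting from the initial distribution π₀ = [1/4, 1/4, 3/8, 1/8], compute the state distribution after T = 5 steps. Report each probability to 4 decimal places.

π = [0.1918, 0.2742, 0.1935, 0.3405]

t=0: π = [0.2500, 0.2500, 0.3750, 0.1250]
t=1: π = [0.1875, 0.2969, 0.1875, 0.3281]
t=2: π = [0.1895, 0.2734, 0.1992, 0.3379]
t=3: π = [0.1921, 0.2749, 0.1934, 0.3396]
t=4: π = [0.1916, 0.2742, 0.1937, 0.3405]
t=5: π = [0.1918, 0.2742, 0.1935, 0.3405]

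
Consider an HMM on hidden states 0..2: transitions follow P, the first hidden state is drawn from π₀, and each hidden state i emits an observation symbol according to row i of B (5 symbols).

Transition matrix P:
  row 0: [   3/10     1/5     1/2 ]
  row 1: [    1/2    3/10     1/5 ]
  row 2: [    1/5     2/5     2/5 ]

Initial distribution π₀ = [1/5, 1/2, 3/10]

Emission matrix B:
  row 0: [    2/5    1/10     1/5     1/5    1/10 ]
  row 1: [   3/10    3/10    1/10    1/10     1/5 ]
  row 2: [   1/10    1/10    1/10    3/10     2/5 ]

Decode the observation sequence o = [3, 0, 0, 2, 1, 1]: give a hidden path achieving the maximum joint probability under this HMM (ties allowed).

t=0: δ = [4.000e-02, 5.000e-02, 9.000e-02]  (obs o_0=3)
t=1: δ = [1.000e-02, 1.080e-02, 3.600e-03]  ψ = [1, 2, 2]  (obs o_1=0)
t=2: δ = [2.160e-03, 9.720e-04, 5.000e-04]  ψ = [1, 1, 0]  (obs o_2=0)
t=3: δ = [1.296e-04, 4.320e-05, 1.080e-04]  ψ = [0, 0, 0]  (obs o_3=2)
t=4: δ = [3.888e-06, 1.296e-05, 6.480e-06]  ψ = [0, 2, 0]  (obs o_4=1)
t=5: δ = [6.480e-07, 1.166e-06, 2.592e-07]  ψ = [1, 1, 1]  (obs o_5=1)
backtrack: best end state = 1; path = [2, 1, 0, 2, 1, 1]

path = [2, 1, 0, 2, 1, 1]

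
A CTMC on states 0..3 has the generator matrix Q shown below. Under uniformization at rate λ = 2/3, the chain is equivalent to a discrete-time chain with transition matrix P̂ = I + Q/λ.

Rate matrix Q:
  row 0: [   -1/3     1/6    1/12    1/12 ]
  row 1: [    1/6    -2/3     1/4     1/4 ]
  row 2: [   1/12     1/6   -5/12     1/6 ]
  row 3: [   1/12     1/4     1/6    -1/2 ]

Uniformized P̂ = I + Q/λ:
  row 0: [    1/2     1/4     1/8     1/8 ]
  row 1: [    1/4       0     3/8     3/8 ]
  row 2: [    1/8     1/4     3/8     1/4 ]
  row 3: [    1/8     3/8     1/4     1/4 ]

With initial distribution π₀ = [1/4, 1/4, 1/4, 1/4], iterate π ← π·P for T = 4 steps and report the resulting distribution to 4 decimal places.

t=0: π = [0.2500, 0.2500, 0.2500, 0.2500]
t=1: π = [0.2500, 0.2188, 0.2813, 0.2500]
t=2: π = [0.2461, 0.2266, 0.2813, 0.2461]
t=3: π = [0.2456, 0.2241, 0.2827, 0.2476]
t=4: π = [0.2451, 0.2249, 0.2827, 0.2473]

π = [0.2451, 0.2249, 0.2827, 0.2473]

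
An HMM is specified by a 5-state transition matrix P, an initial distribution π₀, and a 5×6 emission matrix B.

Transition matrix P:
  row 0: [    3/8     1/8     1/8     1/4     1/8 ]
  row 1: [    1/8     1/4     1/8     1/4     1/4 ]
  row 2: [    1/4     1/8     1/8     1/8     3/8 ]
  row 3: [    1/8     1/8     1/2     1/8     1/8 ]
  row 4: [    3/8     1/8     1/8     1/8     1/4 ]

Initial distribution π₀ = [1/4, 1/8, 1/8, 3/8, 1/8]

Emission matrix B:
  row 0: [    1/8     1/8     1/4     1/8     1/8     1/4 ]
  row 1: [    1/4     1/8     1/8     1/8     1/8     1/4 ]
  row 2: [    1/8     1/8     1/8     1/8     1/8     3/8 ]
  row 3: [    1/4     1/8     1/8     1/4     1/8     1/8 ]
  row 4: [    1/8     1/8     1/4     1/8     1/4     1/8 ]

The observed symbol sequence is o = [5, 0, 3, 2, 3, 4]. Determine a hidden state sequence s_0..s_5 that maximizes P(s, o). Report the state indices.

path = [0, 3, 2, 0, 3, 2]

t=0: δ = [6.250e-02, 3.125e-02, 4.688e-02, 4.688e-02, 1.562e-02]  (obs o_0=5)
t=1: δ = [2.930e-03, 1.953e-03, 2.930e-03, 3.906e-03, 2.197e-03]  ψ = [0, 0, 3, 0, 2]  (obs o_1=0)
t=2: δ = [1.373e-04, 6.104e-05, 2.441e-04, 1.831e-04, 1.373e-04]  ψ = [0, 1, 3, 0, 2]  (obs o_2=3)
t=3: δ = [1.526e-05, 3.815e-06, 1.144e-05, 4.292e-06, 2.289e-05]  ψ = [2, 2, 3, 0, 2]  (obs o_3=2)
t=4: δ = [1.073e-06, 3.576e-07, 3.576e-07, 9.537e-07, 7.153e-07]  ψ = [4, 4, 4, 0, 4]  (obs o_4=3)
t=5: δ = [5.029e-08, 1.676e-08, 5.960e-08, 3.353e-08, 4.470e-08]  ψ = [0, 0, 3, 0, 4]  (obs o_5=4)
backtrack: best end state = 2; path = [0, 3, 2, 0, 3, 2]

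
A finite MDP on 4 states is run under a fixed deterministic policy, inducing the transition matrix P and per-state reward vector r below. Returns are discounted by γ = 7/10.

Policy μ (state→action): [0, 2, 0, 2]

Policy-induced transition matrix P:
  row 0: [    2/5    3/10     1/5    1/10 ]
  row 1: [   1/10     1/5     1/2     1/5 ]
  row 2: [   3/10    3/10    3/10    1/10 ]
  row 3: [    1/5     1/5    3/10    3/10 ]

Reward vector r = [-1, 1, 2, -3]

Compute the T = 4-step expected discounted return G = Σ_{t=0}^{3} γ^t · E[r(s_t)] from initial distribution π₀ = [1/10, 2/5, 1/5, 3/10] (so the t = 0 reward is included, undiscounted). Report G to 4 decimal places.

G = 0.0612

t=0: π = [0.1000, 0.4000, 0.2000, 0.3000], E[r] = -0.2000, γ^t·E[r] = -0.200000, running G = -0.200000
t=1: π = [0.2000, 0.2300, 0.3700, 0.2000], E[r] = 0.1700, γ^t·E[r] = 0.119000, running G = -0.081000
t=2: π = [0.2540, 0.2570, 0.3260, 0.1630], E[r] = 0.1660, γ^t·E[r] = 0.081340, running G = 0.000340
t=3: π = [0.2577, 0.2580, 0.3260, 0.1583], E[r] = 0.1774, γ^t·E[r] = 0.060848, running G = 0.061188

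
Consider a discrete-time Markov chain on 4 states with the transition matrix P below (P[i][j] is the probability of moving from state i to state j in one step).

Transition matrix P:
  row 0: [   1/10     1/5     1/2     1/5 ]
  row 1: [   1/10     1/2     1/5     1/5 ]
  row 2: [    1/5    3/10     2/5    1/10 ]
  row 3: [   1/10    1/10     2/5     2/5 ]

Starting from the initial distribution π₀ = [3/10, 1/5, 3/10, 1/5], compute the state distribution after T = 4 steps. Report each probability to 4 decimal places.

t=0: π = [0.3000, 0.2000, 0.3000, 0.2000]
t=1: π = [0.1300, 0.2700, 0.3900, 0.2100]
t=2: π = [0.1390, 0.2990, 0.3590, 0.2030]
t=3: π = [0.1359, 0.3053, 0.3541, 0.2047]
t=4: π = [0.1354, 0.3065, 0.3525, 0.2055]

π = [0.1354, 0.3065, 0.3525, 0.2055]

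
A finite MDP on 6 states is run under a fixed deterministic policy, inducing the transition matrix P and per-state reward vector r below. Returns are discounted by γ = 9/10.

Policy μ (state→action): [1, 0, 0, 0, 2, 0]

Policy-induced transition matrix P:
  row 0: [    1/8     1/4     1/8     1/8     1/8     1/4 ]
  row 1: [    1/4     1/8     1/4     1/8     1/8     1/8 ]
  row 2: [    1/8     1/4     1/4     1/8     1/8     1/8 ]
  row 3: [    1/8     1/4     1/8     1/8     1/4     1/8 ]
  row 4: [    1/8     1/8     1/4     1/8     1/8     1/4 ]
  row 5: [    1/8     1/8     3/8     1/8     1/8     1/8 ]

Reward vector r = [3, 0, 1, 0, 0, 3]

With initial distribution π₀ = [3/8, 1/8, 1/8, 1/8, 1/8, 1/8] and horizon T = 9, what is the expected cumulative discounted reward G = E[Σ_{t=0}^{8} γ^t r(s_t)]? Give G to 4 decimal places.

t=0: π = [0.3750, 0.1250, 0.1250, 0.1250, 0.1250, 0.1250], E[r] = 1.6250, γ^t·E[r] = 1.625000, running G = 1.625000
t=1: π = [0.1406, 0.2031, 0.2031, 0.1250, 0.1406, 0.1875], E[r] = 1.1875, γ^t·E[r] = 1.068750, running G = 2.693750
t=2: π = [0.1504, 0.1836, 0.2402, 0.1250, 0.1406, 0.1602], E[r] = 1.1719, γ^t·E[r] = 0.949219, running G = 3.642969
t=3: π = [0.1479, 0.1895, 0.2356, 0.1250, 0.1406, 0.1614], E[r] = 1.1636, γ^t·E[r] = 0.848246, running G = 4.491214
t=4: π = [0.1487, 0.1886, 0.2361, 0.1250, 0.1406, 0.1611], E[r] = 1.1653, γ^t·E[r] = 0.764562, running G = 5.255777
t=5: π = [0.1486, 0.1887, 0.2359, 0.1250, 0.1406, 0.1612], E[r] = 1.1651, γ^t·E[r] = 0.687996, running G = 5.943772
t=6: π = [0.1486, 0.1887, 0.2359, 0.1250, 0.1406, 0.1611], E[r] = 1.1652, γ^t·E[r] = 0.619217, running G = 6.562990
t=7: π = [0.1486, 0.1887, 0.2359, 0.1250, 0.1406, 0.1612], E[r] = 1.1652, γ^t·E[r] = 0.557291, running G = 7.120281
t=8: π = [0.1486, 0.1887, 0.2359, 0.1250, 0.1406, 0.1612], E[r] = 1.1652, γ^t·E[r] = 0.501563, running G = 7.621844

G = 7.6218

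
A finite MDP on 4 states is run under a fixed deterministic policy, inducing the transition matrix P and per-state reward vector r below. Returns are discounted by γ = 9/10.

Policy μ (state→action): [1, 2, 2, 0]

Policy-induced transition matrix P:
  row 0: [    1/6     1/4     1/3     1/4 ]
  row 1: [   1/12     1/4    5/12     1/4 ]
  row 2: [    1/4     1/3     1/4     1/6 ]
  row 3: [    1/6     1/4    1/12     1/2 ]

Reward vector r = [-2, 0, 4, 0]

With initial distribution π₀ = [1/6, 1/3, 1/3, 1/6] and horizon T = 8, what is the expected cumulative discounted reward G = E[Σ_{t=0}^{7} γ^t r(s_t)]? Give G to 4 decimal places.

t=0: π = [0.1667, 0.3333, 0.3333, 0.1667], E[r] = 1.0000, γ^t·E[r] = 1.000000, running G = 1.000000
t=1: π = [0.1667, 0.2778, 0.2917, 0.2639], E[r] = 0.8333, γ^t·E[r] = 0.750000, running G = 1.750000
t=2: π = [0.1678, 0.2743, 0.2662, 0.2917], E[r] = 0.7292, γ^t·E[r] = 0.590625, running G = 2.340625
t=3: π = [0.1660, 0.2722, 0.2611, 0.3007], E[r] = 0.7124, γ^t·E[r] = 0.519328, running G = 2.859953
t=4: π = [0.1657, 0.2718, 0.2591, 0.3034], E[r] = 0.7048, γ^t·E[r] = 0.462428, running G = 3.322381
t=5: π = [0.1656, 0.2716, 0.2585, 0.3043], E[r] = 0.7029, γ^t·E[r] = 0.415065, running G = 3.737446
t=6: π = [0.1656, 0.2715, 0.2584, 0.3045], E[r] = 0.7023, γ^t·E[r] = 0.373210, running G = 4.110656
t=7: π = [0.1656, 0.2715, 0.2583, 0.3046], E[r] = 0.7021, γ^t·E[r] = 0.335799, running G = 4.446455

G = 4.4465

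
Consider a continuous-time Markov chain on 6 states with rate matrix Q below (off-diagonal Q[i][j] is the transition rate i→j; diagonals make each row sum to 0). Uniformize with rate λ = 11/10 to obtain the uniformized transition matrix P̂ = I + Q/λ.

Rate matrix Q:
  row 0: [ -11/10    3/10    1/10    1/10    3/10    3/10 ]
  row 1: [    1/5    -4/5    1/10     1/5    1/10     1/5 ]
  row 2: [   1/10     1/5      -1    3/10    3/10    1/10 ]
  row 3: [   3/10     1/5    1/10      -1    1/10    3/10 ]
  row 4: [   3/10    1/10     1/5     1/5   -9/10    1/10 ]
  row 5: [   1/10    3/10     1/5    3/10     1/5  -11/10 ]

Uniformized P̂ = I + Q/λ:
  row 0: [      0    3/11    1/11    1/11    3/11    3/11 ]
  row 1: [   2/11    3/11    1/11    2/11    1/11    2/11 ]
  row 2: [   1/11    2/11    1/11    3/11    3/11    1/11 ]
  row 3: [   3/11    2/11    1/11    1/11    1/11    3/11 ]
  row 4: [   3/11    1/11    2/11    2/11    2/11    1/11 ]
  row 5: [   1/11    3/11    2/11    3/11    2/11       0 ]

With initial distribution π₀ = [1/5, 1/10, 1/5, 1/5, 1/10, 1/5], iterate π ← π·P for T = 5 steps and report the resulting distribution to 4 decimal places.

π = [0.1593, 0.2144, 0.1208, 0.1765, 0.1717, 0.1573]

t=0: π = [0.2000, 0.1000, 0.2000, 0.2000, 0.1000, 0.2000]
t=1: π = [0.1364, 0.2182, 0.1182, 0.1818, 0.1909, 0.1545]
t=2: π = [0.1661, 0.2107, 0.1223, 0.1777, 0.1686, 0.1545]
t=3: π = [0.1579, 0.2148, 0.1203, 0.1757, 0.1727, 0.1585]
t=4: π = [0.1594, 0.2144, 0.1210, 0.1768, 0.1716, 0.1567]
t=5: π = [0.1593, 0.2144, 0.1208, 0.1765, 0.1717, 0.1573]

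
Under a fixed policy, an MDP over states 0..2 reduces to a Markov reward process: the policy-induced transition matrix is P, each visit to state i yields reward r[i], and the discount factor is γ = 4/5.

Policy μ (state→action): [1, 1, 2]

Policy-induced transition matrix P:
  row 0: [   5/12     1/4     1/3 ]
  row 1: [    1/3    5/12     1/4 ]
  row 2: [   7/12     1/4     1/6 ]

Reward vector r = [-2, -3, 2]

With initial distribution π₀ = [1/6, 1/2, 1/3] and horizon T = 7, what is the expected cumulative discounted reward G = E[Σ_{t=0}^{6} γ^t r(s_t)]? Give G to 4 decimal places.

t=0: π = [0.1667, 0.5000, 0.3333], E[r] = -1.1667, γ^t·E[r] = -1.166667, running G = -1.166667
t=1: π = [0.4306, 0.3333, 0.2361], E[r] = -1.3889, γ^t·E[r] = -1.111111, running G = -2.277778
t=2: π = [0.4282, 0.3056, 0.2662], E[r] = -1.2407, γ^t·E[r] = -0.794074, running G = -3.071852
t=3: π = [0.4356, 0.3009, 0.2635], E[r] = -1.2469, γ^t·E[r] = -0.638420, running G = -3.710272
t=4: π = [0.4355, 0.3002, 0.2643], E[r] = -1.2428, γ^t·E[r] = -0.509050, running G = -4.219322
t=5: π = [0.4357, 0.3000, 0.2643], E[r] = -1.2430, γ^t·E[r] = -0.407296, running G = -4.626618
t=6: π = [0.4357, 0.3000, 0.2643], E[r] = -1.2429, γ^t·E[r] = -0.325807, running G = -4.952425

G = -4.9524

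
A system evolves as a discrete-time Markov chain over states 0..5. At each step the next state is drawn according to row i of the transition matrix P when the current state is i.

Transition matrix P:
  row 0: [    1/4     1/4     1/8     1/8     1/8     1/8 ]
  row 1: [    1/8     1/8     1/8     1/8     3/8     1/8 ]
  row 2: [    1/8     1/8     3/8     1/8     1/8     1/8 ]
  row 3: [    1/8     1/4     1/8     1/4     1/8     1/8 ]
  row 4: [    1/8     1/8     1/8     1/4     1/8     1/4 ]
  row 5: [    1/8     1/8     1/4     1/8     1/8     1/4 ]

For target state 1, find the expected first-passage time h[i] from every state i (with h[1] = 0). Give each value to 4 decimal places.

First-step conditioning: h[1] = 0; for i ≠ 1, h[i] = 1 + Σ_k P[i][k]·h[k].
  h[0] = 1 + 1/4·h[0] + 1/8·h[2] + 1/8·h[3] + 1/8·h[4] + 1/8·h[5]
  h[2] = 1 + 1/8·h[0] + 3/8·h[2] + 1/8·h[3] + 1/8·h[4] + 1/8·h[5]
  h[3] = 1 + 1/8·h[0] + 1/8·h[2] + 1/4·h[3] + 1/8·h[4] + 1/8·h[5]
  h[4] = 1 + 1/8·h[0] + 1/8·h[2] + 1/4·h[3] + 1/8·h[4] + 1/4·h[5]
  h[5] = 1 + 1/8·h[0] + 1/4·h[2] + 1/8·h[3] + 1/8·h[4] + 1/4·h[5]
Solving the 5×5 linear system over states ≠ 1 gives exactly h = [384/73, 0, 448/73, 384/73, 440/73, 448/73] (h[1] = 0 is the target).

h = [5.2603, 0.0000, 6.1370, 5.2603, 6.0274, 6.1370]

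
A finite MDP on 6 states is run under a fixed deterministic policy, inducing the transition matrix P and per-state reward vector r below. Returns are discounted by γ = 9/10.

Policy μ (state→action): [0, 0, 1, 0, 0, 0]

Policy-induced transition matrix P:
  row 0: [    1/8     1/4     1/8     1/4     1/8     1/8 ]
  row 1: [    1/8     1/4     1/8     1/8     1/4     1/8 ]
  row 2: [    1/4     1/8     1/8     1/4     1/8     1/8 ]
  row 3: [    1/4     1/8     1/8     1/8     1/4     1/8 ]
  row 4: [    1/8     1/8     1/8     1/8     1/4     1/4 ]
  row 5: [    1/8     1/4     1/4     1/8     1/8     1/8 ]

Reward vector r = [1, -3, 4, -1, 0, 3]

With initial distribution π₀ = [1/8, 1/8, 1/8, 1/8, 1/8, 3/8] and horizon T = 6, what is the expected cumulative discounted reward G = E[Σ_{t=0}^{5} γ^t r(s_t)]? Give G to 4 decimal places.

G = 2.9685

t=0: π = [0.1250, 0.1250, 0.1250, 0.1250, 0.1250, 0.3750], E[r] = 1.2500, γ^t·E[r] = 1.250000, running G = 1.250000
t=1: π = [0.1563, 0.2031, 0.1719, 0.1563, 0.1719, 0.1406], E[r] = 0.5000, γ^t·E[r] = 0.450000, running G = 1.700000
t=2: π = [0.1660, 0.1875, 0.1426, 0.1660, 0.1914, 0.1465], E[r] = 0.4473, γ^t·E[r] = 0.362285, running G = 2.062285
t=3: π = [0.1636, 0.1875, 0.1433, 0.1636, 0.1931, 0.1489], E[r] = 0.4575, γ^t·E[r] = 0.333532, running G = 2.395817
t=4: π = [0.1634, 0.1875, 0.1436, 0.1634, 0.1930, 0.1491], E[r] = 0.4594, γ^t·E[r] = 0.301400, running G = 2.697217
t=5: π = [0.1634, 0.1875, 0.1436, 0.1634, 0.1930, 0.1491], E[r] = 0.4595, γ^t·E[r] = 0.271303, running G = 2.968520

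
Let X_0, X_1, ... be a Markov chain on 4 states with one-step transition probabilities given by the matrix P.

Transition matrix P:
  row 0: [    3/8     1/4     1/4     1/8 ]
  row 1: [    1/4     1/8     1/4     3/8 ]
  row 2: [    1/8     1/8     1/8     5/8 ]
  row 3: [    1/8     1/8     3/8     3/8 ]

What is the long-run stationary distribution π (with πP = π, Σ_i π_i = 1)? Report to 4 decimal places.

Balance equations π_j = Σ_i π_i·P[i][j]:
  π_0 = 3/8·π_0 + 1/4·π_1 + 1/8·π_2 + 1/8·π_3
  π_1 = 1/4·π_0 + 1/8·π_1 + 1/8·π_2 + 1/8·π_3
  π_2 = 1/4·π_0 + 1/4·π_1 + 1/8·π_2 + 3/8·π_3
  normalize: π_0 + π_1 + π_2 + π_3 = 1
Solving the linear system gives exactly π = [9/47, 7/47, 25/94, 37/94].

π = [0.1915, 0.1489, 0.2660, 0.3936]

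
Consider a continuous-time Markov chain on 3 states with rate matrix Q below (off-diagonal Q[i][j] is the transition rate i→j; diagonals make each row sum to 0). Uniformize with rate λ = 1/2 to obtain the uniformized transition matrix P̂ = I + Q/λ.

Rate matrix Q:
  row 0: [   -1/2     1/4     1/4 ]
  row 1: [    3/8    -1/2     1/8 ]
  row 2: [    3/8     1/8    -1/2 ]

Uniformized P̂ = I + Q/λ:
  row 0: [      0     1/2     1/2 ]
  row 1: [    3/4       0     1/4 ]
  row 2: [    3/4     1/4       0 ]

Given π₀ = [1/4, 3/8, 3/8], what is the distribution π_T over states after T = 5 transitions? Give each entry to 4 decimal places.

t=0: π = [0.2500, 0.3750, 0.3750]
t=1: π = [0.5625, 0.2188, 0.2188]
t=2: π = [0.3281, 0.3359, 0.3359]
t=3: π = [0.5039, 0.2480, 0.2480]
t=4: π = [0.3721, 0.3140, 0.3140]
t=5: π = [0.4709, 0.2645, 0.2645]

π = [0.4709, 0.2645, 0.2645]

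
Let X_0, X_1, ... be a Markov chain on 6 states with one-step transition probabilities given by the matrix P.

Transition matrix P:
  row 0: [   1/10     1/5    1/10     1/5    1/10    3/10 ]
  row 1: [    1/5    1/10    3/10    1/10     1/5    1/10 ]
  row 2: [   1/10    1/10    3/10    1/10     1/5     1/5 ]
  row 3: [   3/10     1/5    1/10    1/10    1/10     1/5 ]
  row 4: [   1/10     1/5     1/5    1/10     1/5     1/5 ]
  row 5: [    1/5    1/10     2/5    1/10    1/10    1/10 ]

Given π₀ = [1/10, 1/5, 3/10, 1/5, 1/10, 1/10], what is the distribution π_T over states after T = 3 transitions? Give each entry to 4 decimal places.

t=0: π = [0.1000, 0.2000, 0.3000, 0.2000, 0.1000, 0.1000]
t=1: π = [0.1700, 0.1400, 0.2400, 0.1100, 0.1600, 0.1800]
t=2: π = [0.1540, 0.1440, 0.2460, 0.1170, 0.1540, 0.1850]
t=3: π = [0.1563, 0.1425, 0.2489, 0.1154, 0.1544, 0.1825]

π = [0.1563, 0.1425, 0.2489, 0.1154, 0.1544, 0.1825]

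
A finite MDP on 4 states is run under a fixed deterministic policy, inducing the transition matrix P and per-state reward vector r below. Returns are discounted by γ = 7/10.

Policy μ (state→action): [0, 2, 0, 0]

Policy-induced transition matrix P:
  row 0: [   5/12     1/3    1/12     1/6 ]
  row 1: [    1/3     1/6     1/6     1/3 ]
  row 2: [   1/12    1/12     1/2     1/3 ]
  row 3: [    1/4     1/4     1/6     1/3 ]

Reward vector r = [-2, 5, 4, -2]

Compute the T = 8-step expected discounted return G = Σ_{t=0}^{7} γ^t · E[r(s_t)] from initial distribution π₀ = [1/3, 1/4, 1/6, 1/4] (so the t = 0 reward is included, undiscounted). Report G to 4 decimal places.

G = 2.4633

t=0: π = [0.3333, 0.2500, 0.1667, 0.2500], E[r] = 0.7500, γ^t·E[r] = 0.750000, running G = 0.750000
t=1: π = [0.2986, 0.2292, 0.1944, 0.2778], E[r] = 0.7708, γ^t·E[r] = 0.539583, running G = 1.289583
t=2: π = [0.2865, 0.2234, 0.2066, 0.2836], E[r] = 0.8032, γ^t·E[r] = 0.393588, running G = 1.683171
t=3: π = [0.2819, 0.2208, 0.2117, 0.2856], E[r] = 0.8157, γ^t·E[r] = 0.279796, running G = 1.962967
t=4: π = [0.2801, 0.2198, 0.2137, 0.2863], E[r] = 0.8211, γ^t·E[r] = 0.197137, running G = 2.160105
t=5: π = [0.2794, 0.2194, 0.2146, 0.2866], E[r] = 0.8232, γ^t·E[r] = 0.138359, running G = 2.298464
t=6: π = [0.2791, 0.2192, 0.2149, 0.2868], E[r] = 0.8241, γ^t·E[r] = 0.096955, running G = 2.395418
t=7: π = [0.2790, 0.2192, 0.2150, 0.2868], E[r] = 0.8245, γ^t·E[r] = 0.067898, running G = 2.463316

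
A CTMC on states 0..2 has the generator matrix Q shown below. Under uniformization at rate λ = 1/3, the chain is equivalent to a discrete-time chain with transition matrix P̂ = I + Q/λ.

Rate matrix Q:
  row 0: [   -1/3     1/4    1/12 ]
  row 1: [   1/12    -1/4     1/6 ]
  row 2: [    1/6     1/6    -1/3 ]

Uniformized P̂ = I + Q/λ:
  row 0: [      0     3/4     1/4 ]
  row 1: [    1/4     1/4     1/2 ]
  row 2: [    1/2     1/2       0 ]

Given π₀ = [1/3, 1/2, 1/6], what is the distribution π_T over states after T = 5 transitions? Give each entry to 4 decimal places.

t=0: π = [0.3333, 0.5000, 0.1667]
t=1: π = [0.2083, 0.4583, 0.3333]
t=2: π = [0.2813, 0.4375, 0.2813]
t=3: π = [0.2500, 0.4609, 0.2891]
t=4: π = [0.2598, 0.4473, 0.2930]
t=5: π = [0.2583, 0.4531, 0.2886]

π = [0.2583, 0.4531, 0.2886]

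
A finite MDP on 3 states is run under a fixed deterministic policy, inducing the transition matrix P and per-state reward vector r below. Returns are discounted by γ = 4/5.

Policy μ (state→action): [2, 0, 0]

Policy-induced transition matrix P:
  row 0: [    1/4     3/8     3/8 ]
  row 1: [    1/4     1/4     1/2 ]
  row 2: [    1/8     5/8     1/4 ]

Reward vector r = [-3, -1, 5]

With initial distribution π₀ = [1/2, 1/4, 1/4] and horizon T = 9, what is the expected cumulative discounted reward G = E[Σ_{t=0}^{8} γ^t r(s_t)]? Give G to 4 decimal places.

t=0: π = [0.5000, 0.2500, 0.2500], E[r] = -0.5000, γ^t·E[r] = -0.500000, running G = -0.500000
t=1: π = [0.2188, 0.4063, 0.3750], E[r] = 0.8125, γ^t·E[r] = 0.650000, running G = 0.150000
t=2: π = [0.2031, 0.4180, 0.3789], E[r] = 0.8672, γ^t·E[r] = 0.555000, running G = 0.705000
t=3: π = [0.2026, 0.4175, 0.3799], E[r] = 0.8740, γ^t·E[r] = 0.447500, running G = 1.152500
t=4: π = [0.2025, 0.4178, 0.3797], E[r] = 0.8732, γ^t·E[r] = 0.357650, running G = 1.510150
t=5: π = [0.2025, 0.4177, 0.3798], E[r] = 0.8735, γ^t·E[r] = 0.286225, running G = 1.796375
t=6: π = [0.2025, 0.4177, 0.3797], E[r] = 0.8734, γ^t·E[r] = 0.228956, running G = 2.025331
t=7: π = [0.2025, 0.4177, 0.3797], E[r] = 0.8734, γ^t·E[r] = 0.183170, running G = 2.208501
t=8: π = [0.2025, 0.4177, 0.3797], E[r] = 0.8734, γ^t·E[r] = 0.146535, running G = 2.355036

G = 2.3550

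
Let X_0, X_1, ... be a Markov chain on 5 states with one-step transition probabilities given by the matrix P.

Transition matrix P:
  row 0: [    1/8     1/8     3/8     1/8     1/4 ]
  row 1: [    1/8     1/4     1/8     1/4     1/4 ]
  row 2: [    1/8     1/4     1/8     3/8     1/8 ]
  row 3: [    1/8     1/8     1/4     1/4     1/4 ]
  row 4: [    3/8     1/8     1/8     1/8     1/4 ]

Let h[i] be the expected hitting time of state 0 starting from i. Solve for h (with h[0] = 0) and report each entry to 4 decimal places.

h = [0.0000, 5.4748, 5.6490, 5.4966, 4.1034]

First-step conditioning: h[0] = 0; for i ≠ 0, h[i] = 1 + Σ_k P[i][k]·h[k].
  h[1] = 1 + 1/4·h[1] + 1/8·h[2] + 1/4·h[3] + 1/4·h[4]
  h[2] = 1 + 1/4·h[1] + 1/8·h[2] + 3/8·h[3] + 1/8·h[4]
  h[3] = 1 + 1/8·h[1] + 1/4·h[2] + 1/4·h[3] + 1/4·h[4]
  h[4] = 1 + 1/8·h[1] + 1/8·h[2] + 1/8·h[3] + 1/4·h[4]
Solving the 4×4 linear system over states ≠ 0 gives exactly h = [0, 4024/735, 1384/245, 808/147, 3016/735] (h[0] = 0 is the target).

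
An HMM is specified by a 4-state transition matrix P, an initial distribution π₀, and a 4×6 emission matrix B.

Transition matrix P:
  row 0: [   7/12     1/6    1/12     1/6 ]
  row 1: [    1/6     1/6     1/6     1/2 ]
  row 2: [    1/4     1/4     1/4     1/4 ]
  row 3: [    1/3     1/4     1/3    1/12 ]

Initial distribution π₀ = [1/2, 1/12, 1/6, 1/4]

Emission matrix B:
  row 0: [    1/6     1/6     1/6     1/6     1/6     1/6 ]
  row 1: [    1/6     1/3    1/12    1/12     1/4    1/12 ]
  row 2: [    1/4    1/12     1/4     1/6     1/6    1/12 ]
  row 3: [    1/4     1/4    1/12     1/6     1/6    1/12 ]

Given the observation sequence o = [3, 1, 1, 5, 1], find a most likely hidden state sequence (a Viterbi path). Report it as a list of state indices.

path = [0, 0, 0, 0, 0]

t=0: δ = [8.333e-02, 6.944e-03, 2.778e-02, 4.167e-02]  (obs o_0=3)
t=1: δ = [8.102e-03, 4.630e-03, 1.157e-03, 3.472e-03]  ψ = [0, 0, 3, 0]  (obs o_1=1)
t=2: δ = [7.877e-04, 4.501e-04, 9.645e-05, 5.787e-04]  ψ = [0, 0, 3, 1]  (obs o_2=1)
t=3: δ = [7.658e-05, 1.206e-05, 1.608e-05, 1.875e-05]  ψ = [0, 3, 3, 1]  (obs o_3=5)
t=4: δ = [7.445e-06, 4.254e-06, 5.318e-07, 3.191e-06]  ψ = [0, 0, 0, 0]  (obs o_4=1)
backtrack: best end state = 0; path = [0, 0, 0, 0, 0]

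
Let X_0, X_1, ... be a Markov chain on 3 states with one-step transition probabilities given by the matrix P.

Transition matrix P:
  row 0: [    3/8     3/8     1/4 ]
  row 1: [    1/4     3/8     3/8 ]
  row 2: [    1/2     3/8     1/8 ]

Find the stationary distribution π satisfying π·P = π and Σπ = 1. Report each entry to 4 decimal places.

Balance equations π_j = Σ_i π_i·P[i][j]:
  π_0 = 3/8·π_0 + 1/4·π_1 + 1/2·π_2
  π_1 = 3/8·π_0 + 3/8·π_1 + 3/8·π_2
  normalize: π_0 + π_1 + π_2 = 1
Solving the linear system gives exactly π = [13/36, 3/8, 19/72].

π = [0.3611, 0.3750, 0.2639]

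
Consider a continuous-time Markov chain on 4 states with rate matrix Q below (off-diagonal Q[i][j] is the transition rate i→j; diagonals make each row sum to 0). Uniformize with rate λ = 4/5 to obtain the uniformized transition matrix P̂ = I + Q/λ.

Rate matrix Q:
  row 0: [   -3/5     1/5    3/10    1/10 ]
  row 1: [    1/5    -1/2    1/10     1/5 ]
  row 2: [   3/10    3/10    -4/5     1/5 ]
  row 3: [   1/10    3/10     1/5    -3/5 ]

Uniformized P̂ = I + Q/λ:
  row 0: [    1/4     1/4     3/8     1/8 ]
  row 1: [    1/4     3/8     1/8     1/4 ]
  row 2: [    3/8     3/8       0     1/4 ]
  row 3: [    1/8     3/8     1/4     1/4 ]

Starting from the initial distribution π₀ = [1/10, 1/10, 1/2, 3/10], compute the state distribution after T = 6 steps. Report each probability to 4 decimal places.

π = [0.2463, 0.3442, 0.1903, 0.2192]

t=0: π = [0.1000, 0.1000, 0.5000, 0.3000]
t=1: π = [0.2750, 0.3625, 0.1250, 0.2375]
t=2: π = [0.2359, 0.3406, 0.2078, 0.2156]
t=3: π = [0.2490, 0.3455, 0.1850, 0.2205]
t=4: π = [0.2456, 0.3439, 0.1917, 0.2189]
t=5: π = [0.2466, 0.3443, 0.1898, 0.2193]
t=6: π = [0.2463, 0.3442, 0.1903, 0.2192]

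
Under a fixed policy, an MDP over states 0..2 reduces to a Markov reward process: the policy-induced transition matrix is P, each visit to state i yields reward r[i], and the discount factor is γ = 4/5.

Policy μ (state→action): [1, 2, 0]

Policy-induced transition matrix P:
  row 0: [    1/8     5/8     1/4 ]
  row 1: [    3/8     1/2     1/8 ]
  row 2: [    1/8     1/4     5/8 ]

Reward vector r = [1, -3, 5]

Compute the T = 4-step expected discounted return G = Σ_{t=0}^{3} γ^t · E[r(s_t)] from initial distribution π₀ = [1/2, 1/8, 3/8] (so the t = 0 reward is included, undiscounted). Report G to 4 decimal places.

G = 3.1540

t=0: π = [0.5000, 0.1250, 0.3750], E[r] = 2.0000, γ^t·E[r] = 2.000000, running G = 2.000000
t=1: π = [0.1563, 0.4688, 0.3750], E[r] = 0.6250, γ^t·E[r] = 0.500000, running G = 2.500000
t=2: π = [0.2422, 0.4258, 0.3320], E[r] = 0.6250, γ^t·E[r] = 0.400000, running G = 2.900000
t=3: π = [0.2314, 0.4473, 0.3213], E[r] = 0.4961, γ^t·E[r] = 0.254000, running G = 3.154000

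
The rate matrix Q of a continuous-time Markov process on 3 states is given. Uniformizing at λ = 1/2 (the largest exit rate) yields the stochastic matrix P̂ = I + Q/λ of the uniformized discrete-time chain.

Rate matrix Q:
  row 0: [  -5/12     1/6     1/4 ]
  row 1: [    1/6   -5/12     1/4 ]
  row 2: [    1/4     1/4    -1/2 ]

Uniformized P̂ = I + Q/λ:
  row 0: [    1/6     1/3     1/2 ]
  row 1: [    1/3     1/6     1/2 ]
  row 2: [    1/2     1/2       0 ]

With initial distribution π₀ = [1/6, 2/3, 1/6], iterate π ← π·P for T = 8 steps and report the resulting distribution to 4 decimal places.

t=0: π = [0.1667, 0.6667, 0.1667]
t=1: π = [0.3333, 0.2500, 0.4167]
t=2: π = [0.3472, 0.3611, 0.2917]
t=3: π = [0.3241, 0.3218, 0.3542]
t=4: π = [0.3383, 0.3387, 0.3229]
t=5: π = [0.3308, 0.3307, 0.3385]
t=6: π = [0.3346, 0.3346, 0.3307]
t=7: π = [0.3327, 0.3327, 0.3346]
t=8: π = [0.3337, 0.3337, 0.3327]

π = [0.3337, 0.3337, 0.3327]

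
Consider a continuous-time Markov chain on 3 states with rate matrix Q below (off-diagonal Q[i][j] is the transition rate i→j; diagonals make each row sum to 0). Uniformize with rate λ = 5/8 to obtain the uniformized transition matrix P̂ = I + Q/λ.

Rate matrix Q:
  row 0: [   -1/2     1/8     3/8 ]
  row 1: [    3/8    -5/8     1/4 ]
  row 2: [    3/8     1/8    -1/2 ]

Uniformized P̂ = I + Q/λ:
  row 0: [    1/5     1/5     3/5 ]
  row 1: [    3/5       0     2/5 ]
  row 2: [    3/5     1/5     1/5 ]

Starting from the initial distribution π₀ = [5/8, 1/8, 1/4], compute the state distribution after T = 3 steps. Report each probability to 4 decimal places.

t=0: π = [0.6250, 0.1250, 0.2500]
t=1: π = [0.3500, 0.1750, 0.4750]
t=2: π = [0.4600, 0.1650, 0.3750]
t=3: π = [0.4160, 0.1670, 0.4170]

π = [0.4160, 0.1670, 0.4170]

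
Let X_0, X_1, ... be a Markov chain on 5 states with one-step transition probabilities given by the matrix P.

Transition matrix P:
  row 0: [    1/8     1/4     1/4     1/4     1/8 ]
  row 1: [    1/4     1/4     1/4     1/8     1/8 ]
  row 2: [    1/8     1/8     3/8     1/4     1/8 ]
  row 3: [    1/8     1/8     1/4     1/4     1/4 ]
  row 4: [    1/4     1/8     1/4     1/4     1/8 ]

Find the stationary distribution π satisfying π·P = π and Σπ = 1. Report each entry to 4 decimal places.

Balance equations π_j = Σ_i π_i·P[i][j]:
  π_0 = 1/8·π_0 + 1/4·π_1 + 1/8·π_2 + 1/8·π_3 + 1/4·π_4
  π_1 = 1/4·π_0 + 1/4·π_1 + 1/8·π_2 + 1/8·π_3 + 1/8·π_4
  π_2 = 1/4·π_0 + 1/4·π_1 + 3/8·π_2 + 1/4·π_3 + 1/4·π_4
  π_3 = 1/4·π_0 + 1/8·π_1 + 1/4·π_2 + 1/4·π_3 + 1/4·π_4
  normalize: π_0 + π_1 + π_2 + π_3 + π_4 = 1
Solving the linear system gives exactly π = [83/503, 586/3521, 2/7, 807/3521, 541/3521].

π = [0.1650, 0.1664, 0.2857, 0.2292, 0.1536]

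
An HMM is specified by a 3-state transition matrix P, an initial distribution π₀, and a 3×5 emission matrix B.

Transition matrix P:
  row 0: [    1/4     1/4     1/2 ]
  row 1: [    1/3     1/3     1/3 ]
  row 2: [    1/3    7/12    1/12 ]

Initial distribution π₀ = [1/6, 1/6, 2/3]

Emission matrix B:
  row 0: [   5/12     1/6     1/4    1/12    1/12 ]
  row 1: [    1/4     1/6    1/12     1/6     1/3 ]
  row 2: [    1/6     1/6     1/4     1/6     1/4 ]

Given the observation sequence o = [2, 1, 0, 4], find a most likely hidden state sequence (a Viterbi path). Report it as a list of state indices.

path = [2, 1, 0, 2]

t=0: δ = [4.167e-02, 1.389e-02, 1.667e-01]  (obs o_0=2)
t=1: δ = [9.259e-03, 1.620e-02, 3.472e-03]  ψ = [2, 2, 0]  (obs o_1=1)
t=2: δ = [2.251e-03, 1.350e-03, 9.002e-04]  ψ = [1, 1, 1]  (obs o_2=0)
t=3: δ = [4.689e-05, 1.875e-04, 2.813e-04]  ψ = [0, 0, 0]  (obs o_3=4)
backtrack: best end state = 2; path = [2, 1, 0, 2]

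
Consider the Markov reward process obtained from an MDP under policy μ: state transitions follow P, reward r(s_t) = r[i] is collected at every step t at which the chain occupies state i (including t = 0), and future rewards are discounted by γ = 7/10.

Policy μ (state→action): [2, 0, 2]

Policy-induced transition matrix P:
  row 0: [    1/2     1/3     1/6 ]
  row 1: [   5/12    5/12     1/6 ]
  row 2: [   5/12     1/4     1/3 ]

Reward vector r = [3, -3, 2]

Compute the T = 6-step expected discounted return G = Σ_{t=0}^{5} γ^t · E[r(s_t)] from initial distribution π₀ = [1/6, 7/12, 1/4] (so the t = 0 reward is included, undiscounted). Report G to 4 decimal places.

t=0: π = [0.1667, 0.5833, 0.2500], E[r] = -0.7500, γ^t·E[r] = -0.750000, running G = -0.750000
t=1: π = [0.4306, 0.3611, 0.2083], E[r] = 0.6250, γ^t·E[r] = 0.437500, running G = -0.312500
t=2: π = [0.4525, 0.3461, 0.2014], E[r] = 0.7222, γ^t·E[r] = 0.353889, running G = 0.041389
t=3: π = [0.4544, 0.3454, 0.2002], E[r] = 0.7274, γ^t·E[r] = 0.249509, running G = 0.290898
t=4: π = [0.4545, 0.3454, 0.2000], E[r] = 0.7274, γ^t·E[r] = 0.174644, running G = 0.465542
t=5: π = [0.4545, 0.3454, 0.2000], E[r] = 0.7273, γ^t·E[r] = 0.122237, running G = 0.587779

G = 0.5878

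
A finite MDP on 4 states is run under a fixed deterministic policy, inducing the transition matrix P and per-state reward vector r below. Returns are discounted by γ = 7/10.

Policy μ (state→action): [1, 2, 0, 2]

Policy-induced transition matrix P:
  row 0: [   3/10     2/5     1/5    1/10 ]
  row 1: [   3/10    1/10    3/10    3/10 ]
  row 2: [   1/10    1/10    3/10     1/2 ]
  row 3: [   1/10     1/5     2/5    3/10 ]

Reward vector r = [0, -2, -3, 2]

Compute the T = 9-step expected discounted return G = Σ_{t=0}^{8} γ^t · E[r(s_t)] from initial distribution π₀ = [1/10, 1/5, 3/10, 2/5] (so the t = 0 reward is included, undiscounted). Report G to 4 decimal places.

G = -1.9363

t=0: π = [0.1000, 0.2000, 0.3000, 0.4000], E[r] = -0.5000, γ^t·E[r] = -0.500000, running G = -0.500000
t=1: π = [0.1600, 0.1700, 0.3300, 0.3400], E[r] = -0.6500, γ^t·E[r] = -0.455000, running G = -0.955000
t=2: π = [0.1660, 0.1820, 0.3180, 0.3340], E[r] = -0.6500, γ^t·E[r] = -0.318500, running G = -1.273500
t=3: π = [0.1696, 0.1832, 0.3168, 0.3304], E[r] = -0.6560, γ^t·E[r] = -0.225008, running G = -1.498508
t=4: π = [0.1706, 0.1839, 0.3161, 0.3294], E[r] = -0.6572, γ^t·E[r] = -0.157794, running G = -1.656302
t=5: π = [0.1709, 0.1841, 0.3159, 0.3291], E[r] = -0.6577, γ^t·E[r] = -0.110536, running G = -1.766838
t=6: π = [0.1710, 0.1842, 0.3158, 0.3290], E[r] = -0.6578, γ^t·E[r] = -0.077392, running G = -1.844230
t=7: π = [0.1710, 0.1842, 0.3158, 0.3290], E[r] = -0.6579, γ^t·E[r] = -0.054179, running G = -1.898409
t=8: π = [0.1710, 0.1842, 0.3158, 0.3290], E[r] = -0.6579, γ^t·E[r] = -0.037926, running G = -1.936335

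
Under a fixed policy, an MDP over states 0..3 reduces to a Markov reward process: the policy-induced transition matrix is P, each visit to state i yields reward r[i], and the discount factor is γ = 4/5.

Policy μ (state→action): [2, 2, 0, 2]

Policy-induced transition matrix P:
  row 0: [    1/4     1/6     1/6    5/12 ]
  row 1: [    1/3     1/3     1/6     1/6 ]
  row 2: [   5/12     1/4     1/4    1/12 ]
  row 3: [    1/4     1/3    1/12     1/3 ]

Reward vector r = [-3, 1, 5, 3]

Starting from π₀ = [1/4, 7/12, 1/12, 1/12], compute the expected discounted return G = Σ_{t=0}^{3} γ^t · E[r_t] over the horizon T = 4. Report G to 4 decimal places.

G = 2.3394

t=0: π = [0.2500, 0.5833, 0.0833, 0.0833], E[r] = 0.5000, γ^t·E[r] = 0.500000, running G = 0.500000
t=1: π = [0.3125, 0.2847, 0.1667, 0.2361], E[r] = 0.8889, γ^t·E[r] = 0.711111, running G = 1.211111
t=2: π = [0.3015, 0.2674, 0.1609, 0.2703], E[r] = 0.9780, γ^t·E[r] = 0.625926, running G = 1.837037
t=3: π = [0.2991, 0.2697, 0.1576, 0.2737], E[r] = 0.9812, γ^t·E[r] = 0.502370, running G = 2.339407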